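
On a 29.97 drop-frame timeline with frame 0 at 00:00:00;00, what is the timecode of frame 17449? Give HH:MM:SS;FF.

00:09:42;07

Ten DF minutes hold 17982 frames, so frame 17449 lies in block 0 (frames 0–17981) with 17449 frames into that block.
The block's first minute is 1800 frames and the rest 1798 each; 17449 frames reaches minute 9, so 0 × 18 + 9 × 2 = 18 labels have been skipped so far.
Adding those back, label number 17449 + 18 = 17467 at 30 labels/s is 582 s + 7 f = 0 h 9 min 42 s frame 7, i.e. 00:09:42;07.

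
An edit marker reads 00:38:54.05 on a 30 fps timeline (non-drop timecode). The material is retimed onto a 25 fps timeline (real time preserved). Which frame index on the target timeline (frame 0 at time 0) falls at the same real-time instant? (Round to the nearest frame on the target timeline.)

frame 58354

Source frame index: (0×3600 + 38×60 + 54) × 30 + 5 = 70025.
Real time: 70025 / (30) = 14005/6 s.
Target frame: (14005/6) × (25) = 350125/6 ≈ 58354.167 → 58354.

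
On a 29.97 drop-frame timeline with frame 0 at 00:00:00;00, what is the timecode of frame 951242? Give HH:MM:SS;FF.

08:48:59;24

Ten DF minutes hold 17982 frames, so frame 951242 lies in block 52 (frames 935064–953045) with 16178 frames into that block.
The block's first minute is 1800 frames and the rest 1798 each; 16178 frames reaches minute 8, so 52 × 18 + 8 × 2 = 952 labels have been skipped so far.
Adding those back, label number 951242 + 952 = 952194 at 30 labels/s is 31739 s + 24 f = 8 h 48 min 59 s frame 24, i.e. 08:48:59;24.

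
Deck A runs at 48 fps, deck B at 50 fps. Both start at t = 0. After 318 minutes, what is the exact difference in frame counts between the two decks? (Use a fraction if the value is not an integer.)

38160 frames

318 min = 19080 s.
A emits 48 × 19080 = 915840 frames; B emits 50 × 19080 = 954000.
Difference = 38160 frames; B is ahead of A.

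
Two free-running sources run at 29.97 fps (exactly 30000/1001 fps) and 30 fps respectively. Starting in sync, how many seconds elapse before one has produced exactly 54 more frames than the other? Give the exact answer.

1801.8 seconds

The gap grows by |30 − 30000/1001| = 30/1001 frames per second.
Time for a 54-frame gap: 54 ÷ (30/1001) = 1801.8 s.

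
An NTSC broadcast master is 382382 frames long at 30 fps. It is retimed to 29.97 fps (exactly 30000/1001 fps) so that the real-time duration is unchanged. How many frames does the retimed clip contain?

382000 frames

Target frames = source frames × (target rate / source rate) = 382382 × (30000/1001)/(30) = 382382 × 1000/1001 = 382000.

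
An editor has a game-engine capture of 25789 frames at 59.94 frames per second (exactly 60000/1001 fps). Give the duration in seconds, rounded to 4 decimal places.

430.2465 seconds

Running time = 25789 × 1001/60000 = 25814789/60000 s ≈ 430.2465 s.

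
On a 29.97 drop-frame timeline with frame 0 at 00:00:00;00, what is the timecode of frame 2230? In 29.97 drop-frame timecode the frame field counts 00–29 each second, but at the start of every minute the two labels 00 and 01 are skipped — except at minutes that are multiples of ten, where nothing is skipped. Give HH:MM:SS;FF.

00:01:14;12

Ten DF minutes hold 17982 frames, so frame 2230 lies in block 0 (frames 0–17981) with 2230 frames into that block.
The block's first minute is 1800 frames and the rest 1798 each; 2230 frames reaches minute 1, so 0 × 18 + 1 × 2 = 2 labels have been skipped so far.
Adding those back, label number 2230 + 2 = 2232 at 30 labels/s is 74 s + 12 f = 0 h 1 min 14 s frame 12, i.e. 00:01:14;12.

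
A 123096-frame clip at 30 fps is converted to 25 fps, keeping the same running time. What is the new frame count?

102580 frames

Target frames = source frames × (target rate / source rate) = 123096 × (25)/(30) = 123096 × 5/6 = 102580.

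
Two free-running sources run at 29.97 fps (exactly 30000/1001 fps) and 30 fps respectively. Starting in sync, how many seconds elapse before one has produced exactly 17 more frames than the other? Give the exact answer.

17017/30 seconds

The gap grows by |30 − 30000/1001| = 30/1001 frames per second.
Time for a 17-frame gap: 17 ÷ (30/1001) = 17017/30 s.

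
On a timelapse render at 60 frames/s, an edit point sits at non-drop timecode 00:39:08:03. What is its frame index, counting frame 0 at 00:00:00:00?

140883

Total seconds to the label: (0 × 3600 + 39 × 60 + 8) = 2348.
Frame index = 2348 × 60 + 3 = 140883.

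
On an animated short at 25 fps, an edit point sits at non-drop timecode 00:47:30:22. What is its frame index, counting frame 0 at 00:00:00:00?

Total seconds to the label: (0 × 3600 + 47 × 60 + 30) = 2850.
Frame index = 2850 × 25 + 22 = 71272.

71272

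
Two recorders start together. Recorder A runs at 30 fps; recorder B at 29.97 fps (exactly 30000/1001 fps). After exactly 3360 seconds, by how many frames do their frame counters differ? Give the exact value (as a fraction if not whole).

A emits 30 × 3360 = 100800 frames; B emits 30000/1001 × 3360 = 14400000/143.
Difference = 14400/143 frames (≈ 100.6993); B is behind A.

14400/143 frames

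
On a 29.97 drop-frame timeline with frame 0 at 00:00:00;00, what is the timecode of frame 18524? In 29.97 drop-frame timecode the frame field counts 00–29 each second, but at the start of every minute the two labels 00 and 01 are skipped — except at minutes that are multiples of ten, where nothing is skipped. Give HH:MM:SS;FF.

Each 10-minute DF block holds 10 × 60 × 30 − 9 × 2 = 17982 frames. 18524 ÷ 17982 → 1 full block, remainder 542.
Within the partial block the first minute is 1800 frames and each further minute 1798, so 0 further minute boundaries passed. Total skipped labels = 18 × 1 + 2 × 0 = 18.
Non-drop label index = 18524 + 18 = 18542; at 30 labels/s that is 00:10:18:02, i.e. DF 00:10:18;02.

00:10:18;02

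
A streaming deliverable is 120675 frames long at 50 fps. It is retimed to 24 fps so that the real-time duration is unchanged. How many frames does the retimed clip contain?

57924 frames

Target frames = source frames × (target rate / source rate) = 120675 × (24)/(50) = 120675 × 12/25 = 57924.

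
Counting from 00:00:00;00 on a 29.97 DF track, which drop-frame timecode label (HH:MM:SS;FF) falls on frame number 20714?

00:11:31;04

Each 10-minute DF block holds 10 × 60 × 30 − 9 × 2 = 17982 frames. 20714 ÷ 17982 → 1 full block, remainder 2732.
Within the partial block the first minute is 1800 frames and each further minute 1798, so 1 further minute boundary passed. Total skipped labels = 18 × 1 + 2 × 1 = 20.
Non-drop label index = 20714 + 20 = 20734; at 30 labels/s that is 00:11:31:04, i.e. DF 00:11:31;04.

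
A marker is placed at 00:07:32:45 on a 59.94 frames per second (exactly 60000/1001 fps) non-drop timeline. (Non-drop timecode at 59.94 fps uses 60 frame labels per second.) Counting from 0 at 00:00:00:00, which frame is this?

frame 27165

Total seconds to the label: (0 × 3600 + 7 × 60 + 32) = 452.
Frame index = 452 × 60 + 45 = 27165.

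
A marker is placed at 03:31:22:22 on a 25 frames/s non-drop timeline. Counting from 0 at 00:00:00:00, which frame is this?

frame 317072

Total seconds to the label: (3 × 3600 + 31 × 60 + 22) = 12682.
Frame index = 12682 × 25 + 22 = 317072.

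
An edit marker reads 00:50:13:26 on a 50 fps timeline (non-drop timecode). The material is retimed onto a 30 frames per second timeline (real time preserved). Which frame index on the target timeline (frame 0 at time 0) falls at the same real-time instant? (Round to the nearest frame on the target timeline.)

Source frame index: (0×3600 + 50×60 + 13) × 50 + 26 = 150676.
Real time: 150676 / (50) = 75338/25 s.
Target frame: (75338/25) × (30) = 452028/5 ≈ 90405.600 → 90406.

frame 90406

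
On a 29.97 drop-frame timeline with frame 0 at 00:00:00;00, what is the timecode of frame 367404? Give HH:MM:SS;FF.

Ten DF minutes hold 17982 frames, so frame 367404 lies in block 20 (frames 359640–377621) with 7764 frames into that block.
The block's first minute is 1800 frames and the rest 1798 each; 7764 frames reaches minute 4, so 20 × 18 + 4 × 2 = 368 labels have been skipped so far.
Adding those back, label number 367404 + 368 = 367772 at 30 labels/s is 12259 s + 2 f = 3 h 24 min 19 s frame 2, i.e. 03:24:19;02.

03:24:19;02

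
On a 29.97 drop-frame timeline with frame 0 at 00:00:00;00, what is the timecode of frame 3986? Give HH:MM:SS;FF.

00:02:13;00

Ten DF minutes hold 17982 frames, so frame 3986 lies in block 0 (frames 0–17981) with 3986 frames into that block.
The block's first minute is 1800 frames and the rest 1798 each; 3986 frames reaches minute 2, so 0 × 18 + 2 × 2 = 4 labels have been skipped so far.
Adding those back, label number 3986 + 4 = 3990 at 30 labels/s is 133 s + 0 f = 0 h 2 min 13 s frame 0, i.e. 00:02:13;00.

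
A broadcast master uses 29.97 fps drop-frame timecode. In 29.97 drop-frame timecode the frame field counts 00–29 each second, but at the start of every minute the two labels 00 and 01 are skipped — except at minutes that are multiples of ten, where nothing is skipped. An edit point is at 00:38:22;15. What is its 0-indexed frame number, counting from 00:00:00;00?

As if non-drop at 30 labels/s: (0 × 3600 + 38 × 60 + 22) × 30 + 15 = 69075.
Minute boundaries passed: 38; those not divisible by 10: 38 − 3 = 35; dropped labels = 2 × 35 = 70.
Actual frame index = 69075 − 70 = 69005.

69005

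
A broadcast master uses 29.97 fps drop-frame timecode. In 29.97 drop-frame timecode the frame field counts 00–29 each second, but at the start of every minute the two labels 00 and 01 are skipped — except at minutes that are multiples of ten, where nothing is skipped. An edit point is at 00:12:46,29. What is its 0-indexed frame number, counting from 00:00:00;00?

22987

As if non-drop at 30 labels/s: (0 × 3600 + 12 × 60 + 46) × 30 + 29 = 23009.
Minute boundaries passed: 12; those not divisible by 10: 12 − 1 = 11; dropped labels = 2 × 11 = 22.
Actual frame index = 23009 − 22 = 22987.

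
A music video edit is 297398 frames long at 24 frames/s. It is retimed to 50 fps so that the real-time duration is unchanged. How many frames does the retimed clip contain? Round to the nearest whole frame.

619579 frames

Frames at target rate = 297398 × (50) / (24) = 3717475/6 ≈ 619579.167.
Nearest whole frame: 619579.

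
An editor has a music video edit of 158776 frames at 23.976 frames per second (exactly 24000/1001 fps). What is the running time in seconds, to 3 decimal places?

Running time = 158776 × 1001/24000 = 19866847/3000 s ≈ 6622.282 s.

6622.282 seconds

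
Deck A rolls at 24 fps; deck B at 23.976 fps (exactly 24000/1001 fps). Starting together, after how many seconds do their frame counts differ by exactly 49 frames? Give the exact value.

The gap grows by |24000/1001 − 24| = 24/1001 frames per second.
Time for a 49-frame gap: 49 ÷ (24/1001) = 49049/24 s.

49049/24 seconds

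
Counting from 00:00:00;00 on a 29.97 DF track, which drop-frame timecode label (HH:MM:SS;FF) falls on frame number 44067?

00:24:30;11

Ten DF minutes hold 17982 frames, so frame 44067 lies in block 2 (frames 35964–53945) with 8103 frames into that block.
The block's first minute is 1800 frames and the rest 1798 each; 8103 frames reaches minute 4, so 2 × 18 + 4 × 2 = 44 labels have been skipped so far.
Adding those back, label number 44067 + 44 = 44111 at 30 labels/s is 1470 s + 11 f = 0 h 24 min 30 s frame 11, i.e. 00:24:30;11.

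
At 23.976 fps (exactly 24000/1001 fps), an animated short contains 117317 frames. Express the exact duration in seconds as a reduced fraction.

117434317/24000 seconds

Running time = 117317 ÷ (24000/1001) = 117317 × 1001/24000 = 117434317/24000 s.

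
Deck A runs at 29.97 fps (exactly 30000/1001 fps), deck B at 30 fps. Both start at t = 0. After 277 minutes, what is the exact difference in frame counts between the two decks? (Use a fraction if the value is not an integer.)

277 min = 16620 s.
A emits 30000/1001 × 16620 = 498600000/1001 frames; B emits 30 × 16620 = 498600.
Difference = 498600/1001 frames (≈ 498.1019); B is ahead of A.

498600/1001 frames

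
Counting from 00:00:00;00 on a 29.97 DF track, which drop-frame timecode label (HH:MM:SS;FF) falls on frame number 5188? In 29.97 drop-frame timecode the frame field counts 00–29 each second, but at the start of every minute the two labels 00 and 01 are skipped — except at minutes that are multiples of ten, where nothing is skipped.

Ten DF minutes hold 17982 frames, so frame 5188 lies in block 0 (frames 0–17981) with 5188 frames into that block.
The block's first minute is 1800 frames and the rest 1798 each; 5188 frames reaches minute 2, so 0 × 18 + 2 × 2 = 4 labels have been skipped so far.
Adding those back, label number 5188 + 4 = 5192 at 30 labels/s is 173 s + 2 f = 0 h 2 min 53 s frame 2, i.e. 00:02:53;02.

00:02:53;02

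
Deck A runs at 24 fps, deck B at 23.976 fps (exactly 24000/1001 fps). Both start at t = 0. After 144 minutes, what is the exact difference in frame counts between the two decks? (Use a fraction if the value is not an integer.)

207360/1001 frames

144 min = 8640 s.
A emits 24 × 8640 = 207360 frames; B emits 24000/1001 × 8640 = 207360000/1001.
Difference = 207360/1001 frames (≈ 207.1528); B is behind A.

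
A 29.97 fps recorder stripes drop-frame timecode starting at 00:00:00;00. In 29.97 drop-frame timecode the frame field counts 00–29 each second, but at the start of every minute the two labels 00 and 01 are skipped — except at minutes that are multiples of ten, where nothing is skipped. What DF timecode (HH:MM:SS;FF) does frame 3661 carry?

Ten DF minutes hold 17982 frames, so frame 3661 lies in block 0 (frames 0–17981) with 3661 frames into that block.
The block's first minute is 1800 frames and the rest 1798 each; 3661 frames reaches minute 2, so 0 × 18 + 2 × 2 = 4 labels have been skipped so far.
Adding those back, label number 3661 + 4 = 3665 at 30 labels/s is 122 s + 5 f = 0 h 2 min 2 s frame 5, i.e. 00:02:02;05.

00:02:02;05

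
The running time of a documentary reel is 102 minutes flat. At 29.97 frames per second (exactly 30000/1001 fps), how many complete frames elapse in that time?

102 min = 6120 s.
Frames = 6120 × 30000/1001 = 183600000/1001 ≈ 183416.5834.
Complete frames: 183416.

183416 frames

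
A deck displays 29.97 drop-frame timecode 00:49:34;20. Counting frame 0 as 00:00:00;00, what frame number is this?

89150

As if non-drop at 30 labels/s: (0 × 3600 + 49 × 60 + 34) × 30 + 20 = 89240.
Minute boundaries passed: 49; those not divisible by 10: 49 − 4 = 45; dropped labels = 2 × 45 = 90.
Actual frame index = 89240 − 90 = 89150.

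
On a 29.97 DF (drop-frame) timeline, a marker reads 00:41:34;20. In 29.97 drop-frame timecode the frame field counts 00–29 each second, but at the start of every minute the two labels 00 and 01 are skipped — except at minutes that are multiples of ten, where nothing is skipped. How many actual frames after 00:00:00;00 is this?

74766

As if non-drop at 30 labels/s: (0 × 3600 + 41 × 60 + 34) × 30 + 20 = 74840.
Minute boundaries passed: 41; those not divisible by 10: 41 − 4 = 37; dropped labels = 2 × 37 = 74.
Actual frame index = 74840 − 74 = 74766.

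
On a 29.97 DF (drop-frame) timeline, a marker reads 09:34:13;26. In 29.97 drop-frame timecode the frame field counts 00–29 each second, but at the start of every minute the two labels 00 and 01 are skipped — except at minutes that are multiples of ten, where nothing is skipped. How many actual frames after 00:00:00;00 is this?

1032582

As if non-drop at 30 labels/s: (9 × 3600 + 34 × 60 + 13) × 30 + 26 = 1033616.
Minute boundaries passed: 574; those not divisible by 10: 574 − 57 = 517; dropped labels = 2 × 517 = 1034.
Actual frame index = 1033616 − 1034 = 1032582.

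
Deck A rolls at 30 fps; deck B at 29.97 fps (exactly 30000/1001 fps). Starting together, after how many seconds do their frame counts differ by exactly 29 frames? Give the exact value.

29029/30 seconds

The gap grows by |30000/1001 − 30| = 30/1001 frames per second.
Time for a 29-frame gap: 29 ÷ (30/1001) = 29029/30 s.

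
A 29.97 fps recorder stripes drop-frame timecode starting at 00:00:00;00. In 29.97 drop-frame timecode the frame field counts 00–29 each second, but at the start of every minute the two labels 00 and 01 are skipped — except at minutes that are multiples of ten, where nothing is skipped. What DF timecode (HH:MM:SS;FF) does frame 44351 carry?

Each 10-minute DF block holds 10 × 60 × 30 − 9 × 2 = 17982 frames. 44351 ÷ 17982 → 2 full blocks, remainder 8387.
Within the partial block the first minute is 1800 frames and each further minute 1798, so 4 further minute boundaries passed. Total skipped labels = 18 × 2 + 2 × 4 = 44.
Non-drop label index = 44351 + 44 = 44395; at 30 labels/s that is 00:24:39:25, i.e. DF 00:24:39;25.

00:24:39;25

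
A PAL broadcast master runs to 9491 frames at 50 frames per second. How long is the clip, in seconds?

Running time = 9491 / (50) = 189.82 s.

189.82 seconds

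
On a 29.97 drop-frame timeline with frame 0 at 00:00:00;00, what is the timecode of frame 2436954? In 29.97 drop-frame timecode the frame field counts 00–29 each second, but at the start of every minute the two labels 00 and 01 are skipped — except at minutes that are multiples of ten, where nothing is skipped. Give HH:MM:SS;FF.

22:35:13;04

Ten DF minutes hold 17982 frames, so frame 2436954 lies in block 135 (frames 2427570–2445551) with 9384 frames into that block.
The block's first minute is 1800 frames and the rest 1798 each; 9384 frames reaches minute 5, so 135 × 18 + 5 × 2 = 2440 labels have been skipped so far.
Adding those back, label number 2436954 + 2440 = 2439394 at 30 labels/s is 81313 s + 4 f = 22 h 35 min 13 s frame 4, i.e. 22:35:13;04.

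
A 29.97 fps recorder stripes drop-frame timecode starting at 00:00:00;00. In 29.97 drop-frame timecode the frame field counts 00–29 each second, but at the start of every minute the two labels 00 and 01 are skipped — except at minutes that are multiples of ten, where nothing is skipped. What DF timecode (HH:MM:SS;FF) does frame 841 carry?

Each 10-minute DF block holds 10 × 60 × 30 − 9 × 2 = 17982 frames. 841 ÷ 17982 → 0 full blocks, remainder 841.
Within the partial block the first minute is 1800 frames and each further minute 1798, so 0 further minute boundaries passed. Total skipped labels = 18 × 0 + 2 × 0 = 0.
Non-drop label index = 841 + 0 = 841; at 30 labels/s that is 00:00:28:01, i.e. DF 00:00:28;01.

00:00:28;01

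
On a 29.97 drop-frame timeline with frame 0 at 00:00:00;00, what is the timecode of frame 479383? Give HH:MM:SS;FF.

Each 10-minute DF block holds 10 × 60 × 30 − 9 × 2 = 17982 frames. 479383 ÷ 17982 → 26 full blocks, remainder 11851.
Within the partial block the first minute is 1800 frames and each further minute 1798, so 6 further minute boundaries passed. Total skipped labels = 18 × 26 + 2 × 6 = 480.
Non-drop label index = 479383 + 480 = 479863; at 30 labels/s that is 04:26:35:13, i.e. DF 04:26:35;13.

04:26:35;13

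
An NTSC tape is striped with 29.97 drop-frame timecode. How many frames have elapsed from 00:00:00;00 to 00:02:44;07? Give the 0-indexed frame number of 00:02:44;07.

Complete 10-minute blocks: 0, each 17982 frames → 0.
Remaining 2 whole minutes in the current block: 1800 + 1 × 1798 = 3598 frames.
Within the current minute: 44 × 30 + 7 − 2 = 1325 (labels ;00/;01 skipped at this minute). Total = 0 + 3598 + 1325 = 4923.

4923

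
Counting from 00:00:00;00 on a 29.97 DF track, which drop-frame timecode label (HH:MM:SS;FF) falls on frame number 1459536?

Each 10-minute DF block holds 10 × 60 × 30 − 9 × 2 = 17982 frames. 1459536 ÷ 17982 → 81 full blocks, remainder 2994.
Within the partial block the first minute is 1800 frames and each further minute 1798, so 1 further minute boundary passed. Total skipped labels = 18 × 81 + 2 × 1 = 1460.
Non-drop label index = 1459536 + 1460 = 1460996; at 30 labels/s that is 13:31:39:26, i.e. DF 13:31:39;26.

13:31:39;26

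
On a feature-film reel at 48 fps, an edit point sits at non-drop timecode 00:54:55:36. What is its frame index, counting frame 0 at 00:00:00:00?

158196

Total seconds to the label: (0 × 3600 + 54 × 60 + 55) = 3295.
Frame index = 3295 × 48 + 36 = 158196.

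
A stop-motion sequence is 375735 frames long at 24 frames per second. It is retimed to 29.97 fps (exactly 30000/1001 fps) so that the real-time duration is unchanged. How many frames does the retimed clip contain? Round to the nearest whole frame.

Frames at target rate = 375735 × (30000/1001) / (24) = 469668750/1001 ≈ 469199.550.
Nearest whole frame: 469200.

469200 frames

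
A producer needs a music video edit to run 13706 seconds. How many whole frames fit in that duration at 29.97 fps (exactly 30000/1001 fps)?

Frames = 13706 × 30000/1001 = 5340000/13 ≈ 410769.2308.
Complete frames: 410769.

410769 frames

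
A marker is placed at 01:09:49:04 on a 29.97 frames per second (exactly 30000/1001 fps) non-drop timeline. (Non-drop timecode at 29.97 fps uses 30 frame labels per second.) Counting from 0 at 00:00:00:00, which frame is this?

Total seconds to the label: (1 × 3600 + 9 × 60 + 49) = 4189.
Frame index = 4189 × 30 + 4 = 125674.

125674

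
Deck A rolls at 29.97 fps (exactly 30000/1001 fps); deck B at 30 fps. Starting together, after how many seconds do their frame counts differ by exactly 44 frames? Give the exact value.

The gap grows by |30 − 30000/1001| = 30/1001 frames per second.
Time for a 44-frame gap: 44 ÷ (30/1001) = 22022/15 s.

22022/15 seconds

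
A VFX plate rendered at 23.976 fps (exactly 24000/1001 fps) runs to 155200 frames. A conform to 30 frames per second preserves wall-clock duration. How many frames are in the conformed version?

194194 frames

Target frames = source frames × (target rate / source rate) = 155200 × (30)/(24000/1001) = 155200 × 1001/800 = 194194.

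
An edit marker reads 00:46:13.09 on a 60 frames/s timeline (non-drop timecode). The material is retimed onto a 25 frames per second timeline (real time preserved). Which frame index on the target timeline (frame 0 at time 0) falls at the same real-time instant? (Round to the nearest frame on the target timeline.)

Source frame index: (0×3600 + 46×60 + 13) × 60 + 9 = 166389.
Real time: 166389 / (60) = 55463/20 s.
Target frame: (55463/20) × (25) = 277315/4 ≈ 69328.750 → 69329.

frame 69329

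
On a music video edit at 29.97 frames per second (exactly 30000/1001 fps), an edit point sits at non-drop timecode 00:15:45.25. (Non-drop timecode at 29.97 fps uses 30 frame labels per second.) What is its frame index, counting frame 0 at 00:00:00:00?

Total seconds to the label: (0 × 3600 + 15 × 60 + 45) = 945.
Frame index = 945 × 30 + 25 = 28375.

frame 28375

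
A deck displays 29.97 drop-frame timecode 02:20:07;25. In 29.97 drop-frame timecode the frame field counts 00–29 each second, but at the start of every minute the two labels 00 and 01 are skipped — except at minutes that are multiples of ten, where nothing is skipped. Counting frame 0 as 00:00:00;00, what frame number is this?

Complete 10-minute blocks: 14, each 17982 frames → 251748.
Remaining 0 whole minutes in the current block: 0 frames.
Within the current minute: 7 × 30 + 25 = 235. Total = 251748 + 0 + 235 = 251983.

251983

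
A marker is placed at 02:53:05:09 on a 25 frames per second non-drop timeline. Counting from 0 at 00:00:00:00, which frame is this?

Total seconds to the label: (2 × 3600 + 53 × 60 + 5) = 10385.
Frame index = 10385 × 25 + 9 = 259634.

259634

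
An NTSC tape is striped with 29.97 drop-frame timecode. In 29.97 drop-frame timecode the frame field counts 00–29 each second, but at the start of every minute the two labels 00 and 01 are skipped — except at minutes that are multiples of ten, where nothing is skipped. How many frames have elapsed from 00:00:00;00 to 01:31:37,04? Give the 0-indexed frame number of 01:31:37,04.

164750

Complete 10-minute blocks: 9, each 17982 frames → 161838.
Remaining 1 whole minute in the current block: 1800 + 0 × 1798 = 1800 frames.
Within the current minute: 37 × 30 + 4 − 2 = 1112 (labels ;00/;01 skipped at this minute). Total = 161838 + 1800 + 1112 = 164750.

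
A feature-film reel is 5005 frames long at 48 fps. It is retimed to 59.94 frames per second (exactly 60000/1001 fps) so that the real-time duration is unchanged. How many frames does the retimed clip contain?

Target frames = source frames × (target rate / source rate) = 5005 × (60000/1001)/(48) = 5005 × 1250/1001 = 6250.

6250 frames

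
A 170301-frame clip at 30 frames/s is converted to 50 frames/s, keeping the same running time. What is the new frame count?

283835 frames

Target frames = source frames × (target rate / source rate) = 170301 × (50)/(30) = 170301 × 5/3 = 283835.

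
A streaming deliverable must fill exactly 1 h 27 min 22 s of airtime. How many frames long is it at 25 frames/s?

131050 frames

1 h 27 min 22 s = 5242 s.
Frames = 5242 × 25 = 131050.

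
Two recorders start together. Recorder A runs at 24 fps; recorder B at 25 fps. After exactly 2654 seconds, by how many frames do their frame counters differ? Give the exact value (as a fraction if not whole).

A emits 24 × 2654 = 63696 frames; B emits 25 × 2654 = 66350.
Difference = 2654 frames; B is ahead of A.

2654 frames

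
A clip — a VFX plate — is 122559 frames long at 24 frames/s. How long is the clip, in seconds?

Running time = 122559 / (24) = 5106.625 s.

5106.625 seconds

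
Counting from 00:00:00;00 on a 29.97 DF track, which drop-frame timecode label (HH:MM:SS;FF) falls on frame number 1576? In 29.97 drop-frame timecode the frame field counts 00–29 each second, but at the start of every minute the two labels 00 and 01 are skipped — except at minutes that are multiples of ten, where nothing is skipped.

Each 10-minute DF block holds 10 × 60 × 30 − 9 × 2 = 17982 frames. 1576 ÷ 17982 → 0 full blocks, remainder 1576.
Within the partial block the first minute is 1800 frames and each further minute 1798, so 0 further minute boundaries passed. Total skipped labels = 18 × 0 + 2 × 0 = 0.
Non-drop label index = 1576 + 0 = 1576; at 30 labels/s that is 00:00:52:16, i.e. DF 00:00:52;16.

00:00:52;16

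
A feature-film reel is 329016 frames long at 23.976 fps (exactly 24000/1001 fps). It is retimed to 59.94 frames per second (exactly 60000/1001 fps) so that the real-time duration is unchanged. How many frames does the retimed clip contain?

822540 frames

Target frames = source frames × (target rate / source rate) = 329016 × (60000/1001)/(24000/1001) = 329016 × 5/2 = 822540.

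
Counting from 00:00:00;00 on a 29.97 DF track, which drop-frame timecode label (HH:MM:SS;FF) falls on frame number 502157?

04:39:15;11

Each 10-minute DF block holds 10 × 60 × 30 − 9 × 2 = 17982 frames. 502157 ÷ 17982 → 27 full blocks, remainder 16643.
Within the partial block the first minute is 1800 frames and each further minute 1798, so 9 further minute boundaries passed. Total skipped labels = 18 × 27 + 2 × 9 = 504.
Non-drop label index = 502157 + 504 = 502661; at 30 labels/s that is 04:39:15:11, i.e. DF 04:39:15;11.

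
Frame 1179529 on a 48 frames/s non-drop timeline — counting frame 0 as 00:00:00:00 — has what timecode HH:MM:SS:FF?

1179529 ÷ 48 = 24573 full seconds, remainder 25 frames.
24573 s = 6 h 49 min 33 s.
Timecode: 06:49:33:25.

06:49:33:25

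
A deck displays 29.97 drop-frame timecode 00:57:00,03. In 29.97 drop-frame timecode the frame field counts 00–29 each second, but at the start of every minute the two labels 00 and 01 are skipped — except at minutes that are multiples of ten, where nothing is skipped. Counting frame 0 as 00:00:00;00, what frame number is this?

Complete 10-minute blocks: 5, each 17982 frames → 89910.
Remaining 7 whole minutes in the current block: 1800 + 6 × 1798 = 12588 frames.
Within the current minute: 0 × 30 + 3 − 2 = 1 (labels ;00/;01 skipped at this minute). Total = 89910 + 12588 + 1 = 102499.

102499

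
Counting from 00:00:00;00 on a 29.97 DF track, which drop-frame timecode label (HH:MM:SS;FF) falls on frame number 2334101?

Ten DF minutes hold 17982 frames, so frame 2334101 lies in block 129 (frames 2319678–2337659) with 14423 frames into that block.
The block's first minute is 1800 frames and the rest 1798 each; 14423 frames reaches minute 8, so 129 × 18 + 8 × 2 = 2338 labels have been skipped so far.
Adding those back, label number 2334101 + 2338 = 2336439 at 30 labels/s is 77881 s + 9 f = 21 h 38 min 1 s frame 9, i.e. 21:38:01;09.

21:38:01;09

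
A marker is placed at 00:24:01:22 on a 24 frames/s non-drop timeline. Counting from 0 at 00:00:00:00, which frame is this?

Total seconds to the label: (0 × 3600 + 24 × 60 + 1) = 1441.
Frame index = 1441 × 24 + 22 = 34606.

frame 34606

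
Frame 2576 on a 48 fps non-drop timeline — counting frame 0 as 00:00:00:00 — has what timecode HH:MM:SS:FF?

00:00:53:32

2576 ÷ 48 = 53 full seconds, remainder 32 frames.
53 s = 0 h 0 min 53 s.
Timecode: 00:00:53:32.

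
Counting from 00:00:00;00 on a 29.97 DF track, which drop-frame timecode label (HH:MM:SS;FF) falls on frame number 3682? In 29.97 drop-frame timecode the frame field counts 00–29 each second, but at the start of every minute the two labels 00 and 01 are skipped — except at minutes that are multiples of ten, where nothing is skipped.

00:02:02;26

Each 10-minute DF block holds 10 × 60 × 30 − 9 × 2 = 17982 frames. 3682 ÷ 17982 → 0 full blocks, remainder 3682.
Within the partial block the first minute is 1800 frames and each further minute 1798, so 2 further minute boundaries passed. Total skipped labels = 18 × 0 + 2 × 2 = 4.
Non-drop label index = 3682 + 4 = 3686; at 30 labels/s that is 00:02:02:26, i.e. DF 00:02:02;26.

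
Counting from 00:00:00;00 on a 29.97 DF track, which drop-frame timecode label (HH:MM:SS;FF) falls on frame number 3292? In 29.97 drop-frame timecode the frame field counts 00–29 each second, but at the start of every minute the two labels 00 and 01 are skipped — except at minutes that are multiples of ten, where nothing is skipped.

Each 10-minute DF block holds 10 × 60 × 30 − 9 × 2 = 17982 frames. 3292 ÷ 17982 → 0 full blocks, remainder 3292.
Within the partial block the first minute is 1800 frames and each further minute 1798, so 1 further minute boundary passed. Total skipped labels = 18 × 0 + 2 × 1 = 2.
Non-drop label index = 3292 + 2 = 3294; at 30 labels/s that is 00:01:49:24, i.e. DF 00:01:49;24.

00:01:49;24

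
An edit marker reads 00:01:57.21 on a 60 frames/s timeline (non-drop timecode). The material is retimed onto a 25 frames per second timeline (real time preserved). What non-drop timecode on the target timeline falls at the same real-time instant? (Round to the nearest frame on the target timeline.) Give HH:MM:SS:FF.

Source frame index: (0×3600 + 1×60 + 57) × 60 + 21 = 7041.
Real time: 7041 / (60) = 2347/20 s.
Target frame: (2347/20) × (25) = 11735/4 ≈ 2933.750 → 2934.
At 25 labels/s: frame 2934 → 00:01:57:09.

00:01:57:09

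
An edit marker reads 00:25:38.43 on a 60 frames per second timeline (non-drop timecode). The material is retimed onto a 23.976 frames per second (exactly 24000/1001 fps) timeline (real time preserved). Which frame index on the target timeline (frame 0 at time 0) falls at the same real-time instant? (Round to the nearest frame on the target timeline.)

frame 36892

Source frame index: (0×3600 + 25×60 + 38) × 60 + 43 = 92323.
Real time: 92323 / (60) = 92323/60 s.
Target frame: (92323/60) × (24000/1001) = 479600/13 ≈ 36892.308 → 36892.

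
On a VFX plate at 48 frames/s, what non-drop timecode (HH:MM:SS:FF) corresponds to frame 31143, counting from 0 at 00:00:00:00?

31143 ÷ 48 = 648 full seconds, remainder 39 frames.
648 s = 0 h 10 min 48 s.
Timecode: 00:10:48:39.

00:10:48:39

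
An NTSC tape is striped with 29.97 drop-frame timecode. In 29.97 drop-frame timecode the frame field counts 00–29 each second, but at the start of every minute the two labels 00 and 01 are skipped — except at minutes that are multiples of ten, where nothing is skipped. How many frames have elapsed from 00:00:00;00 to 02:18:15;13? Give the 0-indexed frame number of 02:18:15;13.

Complete 10-minute blocks: 13, each 17982 frames → 233766.
Remaining 8 whole minutes in the current block: 1800 + 7 × 1798 = 14386 frames.
Within the current minute: 15 × 30 + 13 − 2 = 461 (labels ;00/;01 skipped at this minute). Total = 233766 + 14386 + 461 = 248613.

248613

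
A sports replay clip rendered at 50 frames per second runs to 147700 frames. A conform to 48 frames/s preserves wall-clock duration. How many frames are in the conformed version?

141792 frames

Target frames = source frames × (target rate / source rate) = 147700 × (48)/(50) = 147700 × 24/25 = 141792.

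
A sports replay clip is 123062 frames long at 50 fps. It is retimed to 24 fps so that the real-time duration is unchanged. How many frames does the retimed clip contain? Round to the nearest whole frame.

Frames at target rate = 123062 × (24) / (50) = 1476744/25 ≈ 59069.760.
Nearest whole frame: 59070.

59070 frames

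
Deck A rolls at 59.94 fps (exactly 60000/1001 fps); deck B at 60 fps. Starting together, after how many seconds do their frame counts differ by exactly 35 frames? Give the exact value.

The gap grows by |60 − 60000/1001| = 60/1001 frames per second.
Time for a 35-frame gap: 35 ÷ (60/1001) = 7007/12 s.

7007/12 seconds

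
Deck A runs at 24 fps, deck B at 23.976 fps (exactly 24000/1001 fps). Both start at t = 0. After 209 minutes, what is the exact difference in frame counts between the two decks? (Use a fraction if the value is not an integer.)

27360/91 frames

209 min = 12540 s.
A emits 24 × 12540 = 300960 frames; B emits 24000/1001 × 12540 = 27360000/91.
Difference = 27360/91 frames (≈ 300.6593); B is behind A.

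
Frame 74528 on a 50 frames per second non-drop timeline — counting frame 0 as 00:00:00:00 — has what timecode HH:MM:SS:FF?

74528 ÷ 50 = 1490 full seconds, remainder 28 frames.
1490 s = 0 h 24 min 50 s.
Timecode: 00:24:50:28.

00:24:50:28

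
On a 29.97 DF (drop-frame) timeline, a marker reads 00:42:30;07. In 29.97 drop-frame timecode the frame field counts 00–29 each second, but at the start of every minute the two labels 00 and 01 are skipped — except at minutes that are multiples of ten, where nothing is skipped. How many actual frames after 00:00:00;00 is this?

76431

Complete 10-minute blocks: 4, each 17982 frames → 71928.
Remaining 2 whole minutes in the current block: 1800 + 1 × 1798 = 3598 frames.
Within the current minute: 30 × 30 + 7 − 2 = 905 (labels ;00/;01 skipped at this minute). Total = 71928 + 3598 + 905 = 76431.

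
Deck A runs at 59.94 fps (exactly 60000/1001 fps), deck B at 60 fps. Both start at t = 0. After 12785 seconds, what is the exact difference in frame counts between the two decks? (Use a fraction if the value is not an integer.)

A emits 60000/1001 × 12785 = 767100000/1001 frames; B emits 60 × 12785 = 767100.
Difference = 767100/1001 frames (≈ 766.3337); B is ahead of A.

767100/1001 frames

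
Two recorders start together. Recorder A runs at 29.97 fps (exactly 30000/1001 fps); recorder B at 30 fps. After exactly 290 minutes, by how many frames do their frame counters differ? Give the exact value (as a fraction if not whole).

290 min = 17400 s.
A emits 30000/1001 × 17400 = 522000000/1001 frames; B emits 30 × 17400 = 522000.
Difference = 522000/1001 frames (≈ 521.4785); B is ahead of A.

522000/1001 frames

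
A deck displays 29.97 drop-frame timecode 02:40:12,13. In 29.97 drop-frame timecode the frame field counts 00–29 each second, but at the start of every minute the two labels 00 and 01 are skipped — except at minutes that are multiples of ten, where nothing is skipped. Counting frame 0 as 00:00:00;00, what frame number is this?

288085

Complete 10-minute blocks: 16, each 17982 frames → 287712.
Remaining 0 whole minutes in the current block: 0 frames.
Within the current minute: 12 × 30 + 13 = 373. Total = 287712 + 0 + 373 = 288085.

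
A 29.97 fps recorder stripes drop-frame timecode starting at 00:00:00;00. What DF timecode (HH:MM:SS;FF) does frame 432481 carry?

Ten DF minutes hold 17982 frames, so frame 432481 lies in block 24 (frames 431568–449549) with 913 frames into that block.
The block's first minute is 1800 frames and the rest 1798 each; 913 frames reaches minute 0, so 24 × 18 + 0 × 2 = 432 labels have been skipped so far.
Adding those back, label number 432481 + 432 = 432913 at 30 labels/s is 14430 s + 13 f = 4 h 0 min 30 s frame 13, i.e. 04:00:30;13.

04:00:30;13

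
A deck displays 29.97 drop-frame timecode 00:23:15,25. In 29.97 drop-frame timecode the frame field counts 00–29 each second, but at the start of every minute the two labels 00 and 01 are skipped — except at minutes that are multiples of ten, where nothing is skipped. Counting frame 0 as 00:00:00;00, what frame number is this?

Complete 10-minute blocks: 2, each 17982 frames → 35964.
Remaining 3 whole minutes in the current block: 1800 + 2 × 1798 = 5396 frames.
Within the current minute: 15 × 30 + 25 − 2 = 473 (labels ;00/;01 skipped at this minute). Total = 35964 + 5396 + 473 = 41833.

41833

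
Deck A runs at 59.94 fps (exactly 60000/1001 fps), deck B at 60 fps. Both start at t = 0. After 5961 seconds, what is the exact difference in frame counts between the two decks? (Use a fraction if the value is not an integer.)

A emits 60000/1001 × 5961 = 357660000/1001 frames; B emits 60 × 5961 = 357660.
Difference = 357660/1001 frames (≈ 357.3027); B is ahead of A.

357660/1001 frames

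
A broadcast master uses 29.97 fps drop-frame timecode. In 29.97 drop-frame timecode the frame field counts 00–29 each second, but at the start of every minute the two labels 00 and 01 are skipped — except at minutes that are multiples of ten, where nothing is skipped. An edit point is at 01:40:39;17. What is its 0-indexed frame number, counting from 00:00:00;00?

181007

As if non-drop at 30 labels/s: (1 × 3600 + 40 × 60 + 39) × 30 + 17 = 181187.
Minute boundaries passed: 100; those not divisible by 10: 100 − 10 = 90; dropped labels = 2 × 90 = 180.
Actual frame index = 181187 − 180 = 181007.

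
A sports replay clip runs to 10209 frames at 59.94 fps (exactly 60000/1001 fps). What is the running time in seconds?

Running time = 10209 / (60000/1001) = 170.32015 s.

170.32015 seconds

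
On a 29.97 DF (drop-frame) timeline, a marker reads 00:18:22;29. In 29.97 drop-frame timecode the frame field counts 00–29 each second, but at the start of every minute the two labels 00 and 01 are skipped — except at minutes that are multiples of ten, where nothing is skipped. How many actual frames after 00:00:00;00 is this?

33055

Complete 10-minute blocks: 1, each 17982 frames → 17982.
Remaining 8 whole minutes in the current block: 1800 + 7 × 1798 = 14386 frames.
Within the current minute: 22 × 30 + 29 − 2 = 687 (labels ;00/;01 skipped at this minute). Total = 17982 + 14386 + 687 = 33055.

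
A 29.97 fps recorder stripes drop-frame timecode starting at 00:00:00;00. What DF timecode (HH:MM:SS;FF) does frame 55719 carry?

00:30:59;03

Each 10-minute DF block holds 10 × 60 × 30 − 9 × 2 = 17982 frames. 55719 ÷ 17982 → 3 full blocks, remainder 1773.
Within the partial block the first minute is 1800 frames and each further minute 1798, so 0 further minute boundaries passed. Total skipped labels = 18 × 3 + 2 × 0 = 54.
Non-drop label index = 55719 + 54 = 55773; at 30 labels/s that is 00:30:59:03, i.e. DF 00:30:59;03.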